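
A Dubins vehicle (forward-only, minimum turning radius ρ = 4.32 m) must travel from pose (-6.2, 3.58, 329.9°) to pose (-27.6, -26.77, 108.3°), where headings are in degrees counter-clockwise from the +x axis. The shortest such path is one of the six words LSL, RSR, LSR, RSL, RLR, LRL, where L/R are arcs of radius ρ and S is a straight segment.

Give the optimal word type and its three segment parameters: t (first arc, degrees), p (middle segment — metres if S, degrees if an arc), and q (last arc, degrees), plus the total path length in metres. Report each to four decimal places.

RSR: t = 90.8275°, p = 29.4423 m, q = 130.7725°, L = 46.1505 m

Let ψ = atan2(Δy, Δx) = atan2(-30.35, -21.40) = -125.1879° be the start→goal bearing.
Normalize: d = |goal − start| / ρ = 37.136000/4.32 = 8.596296, α = (θ_start − ψ) mod 360° = 95.0879° = 1.659598 rad, β = (θ_goal − ψ) mod 360° = 233.4879° = 4.075133 rad.
Common terms: sin α = 0.996060, cos α = -0.088685, sin β = -0.803732, cos β = -0.594992, cos(α−β) = -0.747798, d² = 73.896310. Work in radians in the unit-radius frame; every candidate has L = ρ·(t + p + q).
LSL: p² = 2 + d² − 2cos(α−β) + 2d(sin α − sin β) = 108.334986; p = √p² = 10.408409; φ = atan2(cos β − cos α, d + sin α − sin β) = -0.048663 rad; t = (φ − α) mod 2π = 4.574924 rad, q = (β − φ) mod 2π = 4.123797 rad → L = 4.32·(4.574924 + 10.408409 + 4.123797) = 4.32·19.107130 = 82.542803 m
RSR: p² = 2 + d² − 2cos(α−β) + 2d(sin β − sin α) = 46.448827; p = √p² = 6.815338; φ = atan2(cos α − cos β, d − sin α + sin β) = 0.074358 rad; t = (α − φ) mod 2π = 1.585240 rad, q = (φ − β) mod 2π = 2.282410 rad → L = 4.32·(1.585240 + 6.815338 + 2.282410) = 4.32·10.682987 = 46.150505 m
LSR: p² = d² − 2 + 2cos(α−β) + 2d(sin α + sin β) = 73.707334; p = √p² = 8.585298; φ = atan2(−cos α − cos β, d + sin α + sin β) − atan2(−2, p) = 0.306509 rad; t = (φ − α) mod 2π = 4.930097 rad, q = (φ − β) mod 2π = 2.514561 rad → L = 4.32·(4.930097 + 8.585298 + 2.514561) = 4.32·16.029956 = 69.249409 m
RSL: p² = d² − 2 + 2cos(α−β) − 2d(sin α + sin β) = 67.094094; p = √p² = 8.191098; φ = atan2(cos α + cos β, d − sin α − sin β) − atan2(2, p) = -0.320655 rad; t = (α − φ) mod 2π = 1.980252 rad, q = (β − φ) mod 2π = 4.395788 rad → L = 4.32·(1.980252 + 8.191098 + 4.395788) = 4.32·14.567139 = 62.930038 m
RLR: c = (6 − d² + 2cos(α−β) + 2d(sin α − sin β))/8 = -4.806103, |c| > 1 → infeasible
LRL: c = (6 − d² + 2cos(α−β) − 2d(sin α − sin β))/8 = -12.541873, |c| > 1 → infeasible
Shortest: RSR with L = 46.150505 m ≈ 46.1505 m
Convert RSR to answer units (arcs ×180/π): t = 1.585240·180/π = 90.8275°, p = ρ·p = 4.32·6.815338 = 29.4423 m, q = 2.282410·180/π = 130.7725°, L = 46.1505 m.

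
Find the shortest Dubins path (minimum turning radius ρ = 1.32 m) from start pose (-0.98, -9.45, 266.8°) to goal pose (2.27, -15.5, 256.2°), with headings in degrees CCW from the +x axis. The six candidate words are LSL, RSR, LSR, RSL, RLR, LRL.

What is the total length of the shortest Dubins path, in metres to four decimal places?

Let ψ = atan2(Δy, Δx) = atan2(-6.05, 3.25) = -61.7557° be the start→goal bearing.
Normalize: d = |goal − start| / ρ = 6.867678/1.32 = 5.202786, α = (θ_start − ψ) mod 360° = 328.5557° = 5.734380 rad, β = (θ_goal − ψ) mod 360° = 317.9557° = 5.549375 rad.
Common terms: sin α = -0.521669, cos α = 0.853148, sin β = -0.669704, cos β = 0.742628, cos(α−β) = 0.982935, d² = 27.068985. Work in radians in the unit-radius frame; every candidate has L = ρ·(t + p + q).
LSL: p² = 2 + d² − 2cos(α−β) + 2d(sin α − sin β) = 28.643510; p = √p² = 5.351963; φ = atan2(cos β − cos α, d + sin α − sin β) = -0.020652 rad; t = (φ − α) mod 2π = 0.528154 rad, q = (β − φ) mod 2π = 5.570027 rad → L = 1.32·(0.528154 + 5.351963 + 5.570027) = 1.32·11.450144 = 15.114190 m
RSR: p² = 2 + d² − 2cos(α−β) + 2d(sin β − sin α) = 25.562719; p = √p² = 5.055959; φ = atan2(cos α − cos β, d − sin α + sin β) = 0.021861 rad; t = (α − φ) mod 2π = 5.712518 rad, q = (φ − β) mod 2π = 0.755672 rad → L = 1.32·(5.712518 + 5.055959 + 0.755672) = 1.32·11.524149 = 15.211877 m
LSR: p² = d² − 2 + 2cos(α−β) + 2d(sin α + sin β) = 14.637937; p = √p² = 3.825956; φ = atan2(−cos α − cos β, d + sin α + sin β) − atan2(−2, p) = 0.103062 rad; t = (φ − α) mod 2π = 0.651867 rad, q = (φ − β) mod 2π = 0.836872 rad → L = 1.32·(0.651867 + 3.825956 + 0.836872) = 1.32·5.314695 = 7.015398 m
RSL: p² = d² − 2 + 2cos(α−β) − 2d(sin α + sin β) = 39.431775; p = √p² = 6.279472; φ = atan2(cos α + cos β, d − sin α − sin β) − atan2(2, p) = -0.063768 rad; t = (α − φ) mod 2π = 5.798148 rad, q = (β − φ) mod 2π = 5.613143 rad → L = 1.32·(5.798148 + 6.279472 + 5.613143) = 1.32·17.690763 = 23.351807 m
RLR: c = (6 − d² + 2cos(α−β) + 2d(sin α − sin β))/8 = -2.195340, |c| > 1 → infeasible
LRL: c = (6 − d² + 2cos(α−β) − 2d(sin α − sin β))/8 = -2.580439, |c| > 1 → infeasible
Shortest: LSR with L = 7.015398 m ≈ 7.0154 m

7.0154 m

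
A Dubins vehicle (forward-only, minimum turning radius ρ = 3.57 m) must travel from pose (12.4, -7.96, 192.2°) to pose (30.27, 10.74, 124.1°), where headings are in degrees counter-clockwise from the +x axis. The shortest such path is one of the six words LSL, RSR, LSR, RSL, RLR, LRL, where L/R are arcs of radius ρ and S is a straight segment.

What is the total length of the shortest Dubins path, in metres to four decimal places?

36.4571 m

Let ψ = atan2(Δy, Δx) = atan2(18.70, 17.87) = 46.3002° be the start→goal bearing.
Normalize: d = |goal − start| / ρ = 25.865554/3.57 = 7.245253, α = (θ_start − ψ) mod 360° = 145.8998° = 2.546432 rad, β = (θ_goal − ψ) mod 360° = 77.7998° = 1.357863 rad.
Common terms: sin α = 0.560641, cos α = -0.828059, sin β = 0.977415, cos β = 0.211328, cos(α−β) = 0.372988, d² = 52.493696. Work in radians in the unit-radius frame; every candidate has L = ρ·(t + p + q).
LSL: p² = 2 + d² − 2cos(α−β) + 2d(sin α − sin β) = 47.708457; p = √p² = 6.907131; φ = atan2(cos β − cos α, d + sin α − sin β) = 0.151054 rad; t = (φ − α) mod 2π = 3.887807 rad, q = (β − φ) mod 2π = 1.206809 rad → L = 3.57·(3.887807 + 6.907131 + 1.206809) = 3.57·12.001747 = 42.846237 m
RSR: p² = 2 + d² − 2cos(α−β) + 2d(sin β − sin α) = 59.786983; p = √p² = 7.732204; φ = atan2(cos α − cos β, d − sin α + sin β) = -0.134831 rad; t = (α − φ) mod 2π = 2.681264 rad, q = (φ − β) mod 2π = 4.790491 rad → L = 3.57·(2.681264 + 7.732204 + 4.790491) = 3.57·15.203959 = 54.278133 m
LSR: p² = d² − 2 + 2cos(α−β) + 2d(sin α + sin β) = 73.526893; p = √p² = 8.574782; φ = atan2(−cos α − cos β, d + sin α + sin β) − atan2(−2, p) = 0.299247 rad; t = (φ − α) mod 2π = 4.036000 rad, q = (φ − β) mod 2π = 5.224569 rad → L = 3.57·(4.036000 + 8.574782 + 5.224569) = 3.57·17.835351 = 63.672202 m
RSL: p² = d² − 2 + 2cos(α−β) − 2d(sin α + sin β) = 28.952450; p = √p² = 5.380748; φ = atan2(cos α + cos β, d − sin α − sin β) − atan2(2, p) = -0.463515 rad; t = (α − φ) mod 2π = 3.009947 rad, q = (β − φ) mod 2π = 1.821378 rad → L = 3.57·(3.009947 + 5.380748 + 1.821378) = 3.57·10.212073 = 36.457101 m
RLR: c = (6 − d² + 2cos(α−β) + 2d(sin α − sin β))/8 = -6.473373, |c| > 1 → infeasible
LRL: c = (6 − d² + 2cos(α−β) − 2d(sin α − sin β))/8 = -4.963557, |c| > 1 → infeasible
Shortest: RSL with L = 36.457101 m ≈ 36.4571 m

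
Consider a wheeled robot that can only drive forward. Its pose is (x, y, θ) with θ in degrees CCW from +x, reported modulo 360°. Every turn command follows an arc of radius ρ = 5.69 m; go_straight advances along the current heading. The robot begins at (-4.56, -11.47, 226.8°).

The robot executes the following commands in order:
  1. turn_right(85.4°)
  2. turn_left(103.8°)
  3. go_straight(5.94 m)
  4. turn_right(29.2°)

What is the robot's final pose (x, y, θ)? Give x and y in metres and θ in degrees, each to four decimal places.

(-25.2851, -21.6908, 216.0000°)

set_pose: (x, y, θ) = (-4.5600, -11.4700, 226.8000°), ρ = 5.69
turn_right(85.4°): centre at ρ to the right, rotate −85.4° → (-12.2577, -12.0218, 141.4000°)
turn_left(103.8°): centre at ρ to the left, rotate +103.8° → (-20.9728, -14.0819, 245.2000°)
go_straight(5.94): x += 5.94·cos θ, y += 5.94·sin θ → (-23.4644, -19.4741, 245.2000°)
turn_right(29.2°): centre at ρ to the right, rotate −29.2° → (-25.2851, -21.6908, 216.0000°)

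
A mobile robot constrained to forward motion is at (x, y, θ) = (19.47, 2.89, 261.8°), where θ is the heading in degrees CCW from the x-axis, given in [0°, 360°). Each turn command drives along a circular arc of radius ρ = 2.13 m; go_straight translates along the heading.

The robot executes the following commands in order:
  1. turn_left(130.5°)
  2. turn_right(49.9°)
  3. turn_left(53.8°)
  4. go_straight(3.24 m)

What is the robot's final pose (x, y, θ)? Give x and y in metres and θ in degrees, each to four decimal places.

set_pose: (x, y, θ) = (19.4700, 2.8900, 261.8000°), ρ = 2.13
turn_left(130.5°): centre at ρ to the left, rotate +130.5° → (22.7164, 0.7858, 392.3000° ≡ 32.3000°)
turn_right(49.9°): centre at ρ to the right, rotate −49.9° → (24.4986, 1.0157, -17.6000° ≡ 342.4000°)
turn_left(53.8°): centre at ρ to the left, rotate +53.8° → (26.4007, 1.3272, 396.2000° ≡ 36.2000°)
go_straight(3.24): x += 3.24·cos θ, y += 3.24·sin θ → (29.0152, 3.2407, 36.2000°)

(29.0152, 3.2407, 36.2000°)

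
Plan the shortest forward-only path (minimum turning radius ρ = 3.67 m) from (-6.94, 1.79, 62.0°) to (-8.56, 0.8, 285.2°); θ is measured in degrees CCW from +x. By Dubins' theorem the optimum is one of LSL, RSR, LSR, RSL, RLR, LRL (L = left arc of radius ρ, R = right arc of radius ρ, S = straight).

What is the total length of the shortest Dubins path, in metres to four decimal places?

Let ψ = atan2(Δy, Δx) = atan2(-0.99, -1.62) = -148.5704° be the start→goal bearing.
Normalize: d = |goal − start| / ρ = 1.898552/3.67 = 0.517317, α = (θ_start − ψ) mod 360° = 210.5704° = 3.675147 rad, β = (θ_goal − ψ) mod 360° = 73.7704° = 1.287537 rad.
Common terms: sin α = -0.508597, cos α = -0.861005, sin β = 0.960150, cos β = 0.279487, cos(α−β) = -0.728969, d² = 0.267617. Work in radians in the unit-radius frame; every candidate has L = ρ·(t + p + q).
LSL: p² = 2 + d² − 2cos(α−β) + 2d(sin α − sin β) = 2.205939; p = √p² = 1.485241; φ = atan2(cos β − cos α, d + sin α − sin β) = 2.266063 rad; t = (φ − α) mod 2π = 4.874101 rad, q = (β − φ) mod 2π = 5.304660 rad → L = 3.67·(4.874101 + 1.485241 + 5.304660) = 3.67·11.664001 = 42.806883 m
RSR: p² = 2 + d² − 2cos(α−β) + 2d(sin β − sin α) = 5.245168; p = √p² = 2.290233; φ = atan2(cos α − cos β, d − sin α + sin β) = -0.521268 rad; t = (α − φ) mod 2π = 4.196416 rad, q = (φ − β) mod 2π = 4.474380 rad → L = 3.67·(4.196416 + 2.290233 + 4.474380) = 3.67·10.961029 = 40.226976 m
LSR: p² = d² − 2 + 2cos(α−β) + 2d(sin α + sin β) = -2.723130 < 0 → infeasible
RSL: p² = d² − 2 + 2cos(α−β) − 2d(sin α + sin β) = -3.657512 < 0 → infeasible
RLR: c = (6 − d² + 2cos(α−β) + 2d(sin α − sin β))/8 = 0.344354; p = 2π − arccos c = 5.063940 rad; φ = atan2(cos α − cos β, d − sin α + sin β) = -0.521268 rad; t = (α − φ + p/2) mod 2π = 0.445200 rad, q = (α − β − t + p) mod 2π = 0.723165 rad → L = 3.67·(0.445200 + 5.063940 + 0.723165) = 3.67·6.232304 = 22.872557 m
LRL: c = (6 − d² + 2cos(α−β) − 2d(sin α − sin β))/8 = 0.724258; p = 2π − arccos c = 5.522346 rad; φ = atan2(cos β − cos α, d + sin α − sin β) = 2.266063 rad; t = (φ − α + p/2) mod 2π = 1.352088 rad, q = (β − α − t + p) mod 2π = 1.782647 rad → L = 3.67·(1.352088 + 5.522346 + 1.782647) = 3.67·8.657082 = 31.771490 m
Shortest: RLR with L = 22.872557 m ≈ 22.8726 m

22.8726 m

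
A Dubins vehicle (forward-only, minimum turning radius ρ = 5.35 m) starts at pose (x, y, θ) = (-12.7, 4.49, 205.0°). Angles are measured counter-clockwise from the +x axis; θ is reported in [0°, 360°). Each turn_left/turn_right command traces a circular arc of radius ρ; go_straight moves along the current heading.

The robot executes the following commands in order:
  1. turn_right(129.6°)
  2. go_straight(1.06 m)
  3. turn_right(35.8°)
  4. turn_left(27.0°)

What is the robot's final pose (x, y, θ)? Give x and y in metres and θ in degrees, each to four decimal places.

(-16.6043, 16.4843, 66.6000°)

set_pose: (x, y, θ) = (-12.7000, 4.4900, 205.0000°), ρ = 5.35
turn_right(129.6°): centre at ρ to the right, rotate −129.6° → (-20.1383, 10.6873, 75.4000°)
go_straight(1.06): x += 1.06·cos θ, y += 1.06·sin θ → (-19.8711, 11.7131, 75.4000°)
turn_right(35.8°): centre at ρ to the right, rotate −35.8° → (-18.1040, 14.4868, 39.6000°)
turn_left(27.0°): centre at ρ to the left, rotate +27.0° → (-16.6043, 16.4843, 66.6000°)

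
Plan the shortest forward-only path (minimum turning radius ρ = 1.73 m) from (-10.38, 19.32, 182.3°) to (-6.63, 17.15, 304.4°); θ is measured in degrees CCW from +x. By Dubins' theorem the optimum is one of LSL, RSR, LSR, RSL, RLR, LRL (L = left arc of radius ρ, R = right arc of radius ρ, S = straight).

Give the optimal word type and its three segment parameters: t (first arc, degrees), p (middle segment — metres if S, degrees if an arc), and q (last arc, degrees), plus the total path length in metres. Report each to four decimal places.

Let ψ = atan2(Δy, Δx) = atan2(-2.17, 3.75) = -30.0565° be the start→goal bearing.
Normalize: d = |goal − start| / ρ = 4.332597/1.73 = 2.504392, α = (θ_start − ψ) mod 360° = 212.3565° = 3.706321 rad, β = (θ_goal − ψ) mod 360° = 334.4565° = 5.837368 rad.
Common terms: sin α = -0.535186, cos α = -0.844734, sin β = -0.431196, cos β = 0.902258, cos(α−β) = -0.531399, d² = 6.271977. Work in radians in the unit-radius frame; every candidate has L = ρ·(t + p + q).
LSL: p² = 2 + d² − 2cos(α−β) + 2d(sin α − sin β) = 8.813908; p = √p² = 2.968823; φ = atan2(cos β − cos α, d + sin α − sin β) = 0.629136 rad; t = (φ − α) mod 2π = 3.206000 rad, q = (β − φ) mod 2π = 5.208232 rad → L = 1.73·(3.206000 + 2.968823 + 5.208232) = 1.73·11.383055 = 19.692685 m
RSR: p² = 2 + d² − 2cos(α−β) + 2d(sin β − sin α) = 9.855640; p = √p² = 3.139369; φ = atan2(cos α − cos β, d − sin α + sin β) = -0.590142 rad; t = (α − φ) mod 2π = 4.296463 rad, q = (φ − β) mod 2π = 6.138861 rad → L = 1.73·(4.296463 + 3.139369 + 6.138861) = 1.73·13.574693 = 23.484219 m
LSR: p² = d² − 2 + 2cos(α−β) + 2d(sin α + sin β) = -1.631217 < 0 → infeasible
RSL: p² = d² − 2 + 2cos(α−β) − 2d(sin α + sin β) = 8.049577; p = √p² = 2.837178; φ = atan2(cos α + cos β, d − sin α − sin β) − atan2(2, p) = -0.597452 rad; t = (α − φ) mod 2π = 4.303773 rad, q = (β − φ) mod 2π = 0.151634 rad → L = 1.73·(4.303773 + 2.837178 + 0.151634) = 1.73·7.292585 = 12.616171 m
RLR: c = (6 − d² + 2cos(α−β) + 2d(sin α − sin β))/8 = -0.231955; p = 2π − arccos c = 4.478302 rad; φ = atan2(cos α − cos β, d − sin α + sin β) = -0.590142 rad; t = (α − φ + p/2) mod 2π = 0.252428 rad, q = (α − β − t + p) mod 2π = 2.094827 rad → L = 1.73·(0.252428 + 4.478302 + 2.094827) = 1.73·6.825557 = 11.808214 m
LRL: c = (6 − d² + 2cos(α−β) − 2d(sin α − sin β))/8 = -0.101739; p = 2π − arccos c = 4.610474 rad; φ = atan2(cos β − cos α, d + sin α − sin β) = 0.629136 rad; t = (φ − α + p/2) mod 2π = 5.511237 rad, q = (β − α − t + p) mod 2π = 1.230284 rad → L = 1.73·(5.511237 + 4.610474 + 1.230284) = 1.73·11.351995 = 19.638952 m
Shortest: RLR with L = 11.808214 m ≈ 11.8082 m
Convert RLR to answer units (arcs ×180/π): t = 0.252428·180/π = 14.4631°, p = 4.478302·180/π = 256.5878°, q = 2.094827·180/π = 120.0247°, L = 11.8082 m.

RLR: t = 14.4631°, p = 256.5878°, q = 120.0247°, L = 11.8082 m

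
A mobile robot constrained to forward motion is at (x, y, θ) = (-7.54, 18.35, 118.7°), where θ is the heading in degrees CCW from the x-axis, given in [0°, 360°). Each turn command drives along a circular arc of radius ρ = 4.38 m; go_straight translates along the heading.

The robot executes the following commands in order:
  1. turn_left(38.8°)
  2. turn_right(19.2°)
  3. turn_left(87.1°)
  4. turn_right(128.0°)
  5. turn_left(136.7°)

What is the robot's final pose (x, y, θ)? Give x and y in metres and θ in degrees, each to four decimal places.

(-32.3294, 25.3902, 234.1000°)

set_pose: (x, y, θ) = (-7.5400, 18.3500, 118.7000°), ρ = 4.38
turn_left(38.8°): centre at ρ to the left, rotate +38.8° → (-9.7057, 20.2932, 157.5000°)
turn_right(19.2°): centre at ρ to the right, rotate −19.2° → (-10.9433, 21.0695, 138.3000°)
turn_left(87.1°): centre at ρ to the left, rotate +87.1° → (-16.9757, 20.8747, 225.4000°)
turn_right(128.0°): centre at ρ to the right, rotate −128.0° → (-24.4379, 23.3860, 97.4000°)
turn_left(136.7°): centre at ρ to the left, rotate +136.7° → (-32.3294, 25.3902, 234.1000°)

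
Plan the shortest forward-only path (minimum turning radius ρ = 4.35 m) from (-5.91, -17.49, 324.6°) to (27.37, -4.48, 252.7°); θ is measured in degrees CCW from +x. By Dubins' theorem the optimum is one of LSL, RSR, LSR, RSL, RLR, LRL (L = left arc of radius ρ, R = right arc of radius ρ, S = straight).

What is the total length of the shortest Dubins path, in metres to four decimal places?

Let ψ = atan2(Δy, Δx) = atan2(13.01, 33.28) = 21.3518° be the start→goal bearing.
Normalize: d = |goal − start| / ρ = 35.732597/4.35 = 8.214390, α = (θ_start − ψ) mod 360° = 303.2482° = 5.292680 rad, β = (θ_goal − ψ) mod 360° = 231.3482° = 4.037788 rad.
Common terms: sin α = -0.836303, cos α = 0.548267, sin β = -0.780956, cos β = -0.624586, cos(α−β) = 0.310676, d² = 67.476206. Work in radians in the unit-radius frame; every candidate has L = ρ·(t + p + q).
LSL: p² = 2 + d² − 2cos(α−β) + 2d(sin α − sin β) = 67.945566; p = √p² = 8.242910; φ = atan2(cos β − cos α, d + sin α − sin β) = -0.142771 rad; t = (φ − α) mod 2π = 0.847735 rad, q = (β − φ) mod 2π = 4.180559 rad → L = 4.35·(0.847735 + 8.242910 + 4.180559) = 4.35·13.271204 = 57.729736 m
RSR: p² = 2 + d² − 2cos(α−β) + 2d(sin β − sin α) = 69.764139; p = √p² = 8.352493; φ = atan2(cos α − cos β, d − sin α + sin β) = 0.140885 rad; t = (α − φ) mod 2π = 5.151795 rad, q = (φ − β) mod 2π = 2.386283 rad → L = 4.35·(5.151795 + 8.352493 + 2.386283) = 4.35·15.890570 = 69.123980 m
LSR: p² = d² − 2 + 2cos(α−β) + 2d(sin α + sin β) = 39.527957; p = √p² = 6.287126; φ = atan2(−cos α − cos β, d + sin α + sin β) − atan2(−2, p) = 0.319556 rad; t = (φ − α) mod 2π = 1.310062 rad, q = (φ − β) mod 2π = 2.564953 rad → L = 4.35·(1.310062 + 6.287126 + 2.564953) = 4.35·10.162141 = 44.205314 m
RSL: p² = d² − 2 + 2cos(α−β) − 2d(sin α + sin β) = 92.667160; p = √p² = 9.626378; φ = atan2(cos α + cos β, d − sin α − sin β) − atan2(2, p) = -0.212611 rad; t = (α − φ) mod 2π = 5.505290 rad, q = (β − φ) mod 2π = 4.250399 rad → L = 4.35·(5.505290 + 9.626378 + 4.250399) = 4.35·19.382067 = 84.311992 m
RLR: c = (6 − d² + 2cos(α−β) + 2d(sin α − sin β))/8 = -7.720517, |c| > 1 → infeasible
LRL: c = (6 − d² + 2cos(α−β) − 2d(sin α − sin β))/8 = -7.493196, |c| > 1 → infeasible
Shortest: LSR with L = 44.205314 m ≈ 44.2053 m

44.2053 m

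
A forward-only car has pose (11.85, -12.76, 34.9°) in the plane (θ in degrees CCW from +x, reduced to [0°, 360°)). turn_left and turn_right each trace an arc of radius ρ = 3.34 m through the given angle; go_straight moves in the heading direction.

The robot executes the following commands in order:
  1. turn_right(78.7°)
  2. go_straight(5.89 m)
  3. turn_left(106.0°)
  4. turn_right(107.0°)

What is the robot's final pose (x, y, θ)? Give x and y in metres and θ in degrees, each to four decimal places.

(30.8981, -15.5002, 315.2000°)

set_pose: (x, y, θ) = (11.8500, -12.7600, 34.9000°), ρ = 3.34
turn_right(78.7°): centre at ρ to the right, rotate −78.7° → (16.0727, -13.0886, -43.8000° ≡ 316.2000°)
go_straight(5.89): x += 5.89·cos θ, y += 5.89·sin θ → (20.3239, -17.1654, 316.2000°)
turn_left(106.0°): centre at ρ to the left, rotate +106.0° → (25.5902, -16.3124, 422.2000° ≡ 62.2000°)
turn_right(107.0°): centre at ρ to the right, rotate −107.0° → (30.8981, -15.5002, -44.8000° ≡ 315.2000°)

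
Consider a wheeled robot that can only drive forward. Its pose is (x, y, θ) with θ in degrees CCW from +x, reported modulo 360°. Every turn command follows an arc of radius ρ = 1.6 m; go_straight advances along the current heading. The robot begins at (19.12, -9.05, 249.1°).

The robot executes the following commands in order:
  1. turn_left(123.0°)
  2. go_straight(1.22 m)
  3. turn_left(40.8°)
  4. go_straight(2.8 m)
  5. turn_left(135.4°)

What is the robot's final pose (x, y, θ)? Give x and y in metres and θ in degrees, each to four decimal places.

set_pose: (x, y, θ) = (19.1200, -9.0500, 249.1000°), ρ = 1.6
turn_left(123.0°): centre at ρ to the left, rotate +123.0° → (20.9501, -11.1852, 372.1000° ≡ 12.1000°)
go_straight(1.22): x += 1.22·cos θ, y += 1.22·sin θ → (22.1430, -10.9295, 12.1000°)
turn_left(40.8°): centre at ρ to the left, rotate +40.8° → (23.0838, -10.3302, 52.9000°)
go_straight(2.8): x += 2.8·cos θ, y += 2.8·sin θ → (24.7727, -8.0969, 52.9000°)
turn_left(135.4°): centre at ρ to the left, rotate +135.4° → (23.2656, -5.5486, 188.3000°)

(23.2656, -5.5486, 188.3000°)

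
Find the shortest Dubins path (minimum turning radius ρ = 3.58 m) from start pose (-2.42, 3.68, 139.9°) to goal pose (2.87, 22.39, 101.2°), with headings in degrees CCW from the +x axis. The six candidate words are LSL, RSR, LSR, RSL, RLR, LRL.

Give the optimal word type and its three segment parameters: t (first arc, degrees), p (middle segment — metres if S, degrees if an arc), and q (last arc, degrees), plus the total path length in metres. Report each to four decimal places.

RSL: t = 75.8532°, p = 13.5047 m, q = 37.1532°, L = 20.5656 m

Let ψ = atan2(Δy, Δx) = atan2(18.71, 5.29) = 74.2125° be the start→goal bearing.
Normalize: d = |goal − start| / ρ = 19.443462/3.58 = 5.431135, α = (θ_start − ψ) mod 360° = 65.6875° = 1.146464 rad, β = (θ_goal − ψ) mod 360° = 26.9875° = 0.471021 rad.
Common terms: sin α = 0.911314, cos α = 0.411713, sin β = 0.453797, cos β = 0.891105, cos(α−β) = 0.780430, d² = 29.497222. Work in radians in the unit-radius frame; every candidate has L = ρ·(t + p + q).
LSL: p² = 2 + d² − 2cos(α−β) + 2d(sin α − sin β) = 34.906035; p = √p² = 5.908133; φ = atan2(cos β − cos α, d + sin α − sin β) = 0.081230 rad; t = (φ − α) mod 2π = 5.217952 rad, q = (β − φ) mod 2π = 0.389791 rad → L = 3.58·(5.217952 + 5.908133 + 0.389791) = 3.58·11.515876 = 41.226836 m
RSR: p² = 2 + d² − 2cos(α−β) + 2d(sin β − sin α) = 24.966688; p = √p² = 4.996668; φ = atan2(cos α − cos β, d − sin α + sin β) = -0.096090 rad; t = (α − φ) mod 2π = 1.242554 rad, q = (φ − β) mod 2π = 5.716074 rad → L = 3.58·(1.242554 + 4.996668 + 5.716074) = 3.58·11.955295 = 42.799958 m
LSR: p² = d² − 2 + 2cos(α−β) + 2d(sin α + sin β) = 43.886279; p = √p² = 6.624672; φ = atan2(−cos α − cos β, d + sin α + sin β) − atan2(−2, p) = 0.103802 rad; t = (φ − α) mod 2π = 5.240523 rad, q = (φ − β) mod 2π = 5.915966 rad → L = 3.58·(5.240523 + 6.624672 + 5.915966) = 3.58·17.781161 = 63.656555 m
RSL: p² = d² − 2 + 2cos(α−β) − 2d(sin α + sin β) = 14.229887; p = √p² = 3.772252; φ = atan2(cos α + cos β, d − sin α − sin β) − atan2(2, p) = -0.177425 rad; t = (α − φ) mod 2π = 1.323889 rad, q = (β − φ) mod 2π = 0.648446 rad → L = 3.58·(1.323889 + 3.772252 + 0.648446) = 3.58·5.744587 = 20.565621 m
RLR: c = (6 − d² + 2cos(α−β) + 2d(sin α − sin β))/8 = -2.120836, |c| > 1 → infeasible
LRL: c = (6 − d² + 2cos(α−β) − 2d(sin α − sin β))/8 = -3.363254, |c| > 1 → infeasible
Shortest: RSL with L = 20.565621 m ≈ 20.5656 m
Convert RSL to answer units (arcs ×180/π): t = 1.323889·180/π = 75.8532°, p = ρ·p = 3.58·3.772252 = 13.5047 m, q = 0.648446·180/π = 37.1532°, L = 20.5656 m.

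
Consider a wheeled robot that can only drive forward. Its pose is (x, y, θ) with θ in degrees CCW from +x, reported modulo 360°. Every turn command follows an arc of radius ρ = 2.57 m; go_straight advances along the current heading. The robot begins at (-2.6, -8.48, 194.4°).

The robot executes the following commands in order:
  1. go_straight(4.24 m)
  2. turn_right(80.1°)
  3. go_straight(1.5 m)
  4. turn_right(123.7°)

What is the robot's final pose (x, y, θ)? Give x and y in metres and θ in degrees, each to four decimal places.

(-7.5434, -3.1426, 350.6000°)

set_pose: (x, y, θ) = (-2.6000, -8.4800, 194.4000°), ρ = 2.57
go_straight(4.24): x += 4.24·cos θ, y += 4.24·sin θ → (-6.7068, -9.5344, 194.4000°)
turn_right(80.1°): centre at ρ to the right, rotate −80.1° → (-9.6882, -8.1028, 114.3000°)
go_straight(1.5): x += 1.5·cos θ, y += 1.5·sin θ → (-10.3055, -6.7357, 114.3000°)
turn_right(123.7°): centre at ρ to the right, rotate −123.7° → (-7.5434, -3.1426, -9.4000° ≡ 350.6000°)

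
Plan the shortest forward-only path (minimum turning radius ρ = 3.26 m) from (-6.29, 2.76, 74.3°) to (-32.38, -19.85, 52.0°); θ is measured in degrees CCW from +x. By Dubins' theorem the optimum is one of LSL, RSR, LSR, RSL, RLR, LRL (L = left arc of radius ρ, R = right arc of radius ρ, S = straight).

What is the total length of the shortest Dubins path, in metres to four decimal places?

Let ψ = atan2(Δy, Δx) = atan2(-22.61, -26.09) = -139.0873° be the start→goal bearing.
Normalize: d = |goal − start| / ρ = 34.523908/3.26 = 10.590156, α = (θ_start − ψ) mod 360° = 213.3873° = 3.724311 rad, β = (θ_goal − ψ) mod 360° = 191.0873° = 3.335102 rad.
Common terms: sin α = -0.550296, cos α = -0.834970, sin β = -0.192304, cos β = -0.981335, cos(α−β) = 0.925210, d² = 112.151398. Work in radians in the unit-radius frame; every candidate has L = ρ·(t + p + q).
LSL: p² = 2 + d² − 2cos(α−β) + 2d(sin α − sin β) = 104.718613; p = √p² = 10.233211; φ = atan2(cos β − cos α, d + sin α − sin β) = -0.014303 rad; t = (φ − α) mod 2π = 2.544571 rad, q = (β − φ) mod 2π = 3.349406 rad → L = 3.26·(2.544571 + 10.233211 + 3.349406) = 3.26·16.127188 = 52.574633 m
RSR: p² = 2 + d² − 2cos(α−β) + 2d(sin β − sin α) = 119.883345; p = √p² = 10.949125; φ = atan2(cos α − cos β, d − sin α + sin β) = 0.013368 rad; t = (α − φ) mod 2π = 3.710943 rad, q = (φ − β) mod 2π = 2.961451 rad → L = 3.26·(3.710943 + 10.949125 + 2.961451) = 3.26·17.621519 = 57.446152 m
LSR: p² = d² − 2 + 2cos(α−β) + 2d(sin α + sin β) = 96.273323; p = √p² = 9.811897; φ = atan2(−cos α − cos β, d + sin α + sin β) − atan2(−2, p) = 0.383472 rad; t = (φ − α) mod 2π = 2.942346 rad, q = (φ − β) mod 2π = 3.331555 rad → L = 3.26·(2.942346 + 9.811897 + 3.331555) = 3.26·16.085798 = 52.439703 m
RSL: p² = d² − 2 + 2cos(α−β) − 2d(sin α + sin β) = 127.730312; p = √p² = 11.301784; φ = atan2(cos α + cos β, d − sin α − sin β) − atan2(2, p) = -0.334069 rad; t = (α − φ) mod 2π = 4.058380 rad, q = (β − φ) mod 2π = 3.669171 rad → L = 3.26·(4.058380 + 11.301784 + 3.669171) = 3.26·19.029334 = 62.035630 m
RLR: c = (6 − d² + 2cos(α−β) + 2d(sin α − sin β))/8 = -13.985418, |c| > 1 → infeasible
LRL: c = (6 − d² + 2cos(α−β) − 2d(sin α − sin β))/8 = -12.089827, |c| > 1 → infeasible
Shortest: LSR with L = 52.439703 m ≈ 52.4397 m

52.4397 m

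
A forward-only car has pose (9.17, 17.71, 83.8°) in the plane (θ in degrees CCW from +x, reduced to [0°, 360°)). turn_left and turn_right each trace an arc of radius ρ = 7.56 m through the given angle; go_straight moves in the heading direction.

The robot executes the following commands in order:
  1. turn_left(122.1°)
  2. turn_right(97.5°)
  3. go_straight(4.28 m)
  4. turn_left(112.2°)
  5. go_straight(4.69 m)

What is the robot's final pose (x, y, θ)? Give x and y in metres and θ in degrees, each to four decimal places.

(-29.1290, 34.1043, 220.6000°)

set_pose: (x, y, θ) = (9.1700, 17.7100, 83.8000°), ρ = 7.56
turn_left(122.1°): centre at ρ to the left, rotate +122.1° → (-1.6480, 25.3271, 205.9000°)
turn_right(97.5°): centre at ρ to the right, rotate −97.5° → (-12.1237, 29.7415, 108.4000°)
go_straight(4.28): x += 4.28·cos θ, y += 4.28·sin θ → (-13.4747, 33.8027, 108.4000°)
turn_left(112.2°): centre at ρ to the left, rotate +112.2° → (-25.5681, 37.1565, 220.6000°)
go_straight(4.69): x += 4.69·cos θ, y += 4.69·sin θ → (-29.1290, 34.1043, 220.6000°)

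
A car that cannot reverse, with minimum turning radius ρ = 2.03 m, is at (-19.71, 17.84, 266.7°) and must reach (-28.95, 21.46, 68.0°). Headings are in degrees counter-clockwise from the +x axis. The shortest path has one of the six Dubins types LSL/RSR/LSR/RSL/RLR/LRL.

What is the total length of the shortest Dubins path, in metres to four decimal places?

13.0353 m

Let ψ = atan2(Δy, Δx) = atan2(3.62, -9.24) = 158.6060° be the start→goal bearing.
Normalize: d = |goal − start| / ρ = 9.923810/2.03 = 4.888576, α = (θ_start − ψ) mod 360° = 108.0940° = 1.886596 rad, β = (θ_goal − ψ) mod 360° = 269.3940° = 4.701812 rad.
Common terms: sin α = 0.950548, cos α = -0.310577, sin β = -0.999944, cos β = -0.010577, cos(α−β) = -0.947210, d² = 23.898178. Work in radians in the unit-radius frame; every candidate has L = ρ·(t + p + q).
LSL: p² = 2 + d² − 2cos(α−β) + 2d(sin α − sin β) = 46.862859; p = √p² = 6.845645; φ = atan2(cos β − cos α, d + sin α − sin β) = 0.043838 rad; t = (φ − α) mod 2π = 4.440427 rad, q = (β − φ) mod 2π = 4.657975 rad → L = 2.03·(4.440427 + 6.845645 + 4.657975) = 2.03·15.944047 = 32.366415 m
RSR: p² = 2 + d² − 2cos(α−β) + 2d(sin β − sin α) = 8.722337; p = √p² = 2.953360; φ = atan2(cos α − cos β, d − sin α + sin β) = -0.101755 rad; t = (α − φ) mod 2π = 1.988351 rad, q = (φ − β) mod 2π = 1.479618 rad → L = 2.03·(1.988351 + 2.953360 + 1.479618) = 2.03·6.421330 = 13.035299 m
LSR: p² = d² − 2 + 2cos(α−β) + 2d(sin α + sin β) = 19.520807; p = √p² = 4.418236; φ = atan2(−cos α − cos β, d + sin α + sin β) − atan2(−2, p) = 0.491340 rad; t = (φ − α) mod 2π = 4.887929 rad, q = (φ − β) mod 2π = 2.072713 rad → L = 2.03·(4.887929 + 4.418236 + 2.072713) = 2.03·11.378877 = 23.099121 m
RSL: p² = d² − 2 + 2cos(α−β) − 2d(sin α + sin β) = 20.486707; p = √p² = 4.526224; φ = atan2(cos α + cos β, d − sin α − sin β) − atan2(2, p) = -0.481018 rad; t = (α − φ) mod 2π = 2.367614 rad, q = (β − φ) mod 2π = 5.182830 rad → L = 2.03·(2.367614 + 4.526224 + 5.182830) = 2.03·12.076669 = 24.515638 m
RLR: c = (6 − d² + 2cos(α−β) + 2d(sin α − sin β))/8 = -0.090292; p = 2π − arccos c = 4.621974 rad; φ = atan2(cos α − cos β, d − sin α + sin β) = -0.101755 rad; t = (α − φ + p/2) mod 2π = 4.299338 rad, q = (α − β − t + p) mod 2π = 3.790605 rad → L = 2.03·(4.299338 + 4.621974 + 3.790605) = 2.03·12.711917 = 25.805191 m
LRL: c = (6 − d² + 2cos(α−β) − 2d(sin α − sin β))/8 = -4.857857, |c| > 1 → infeasible
Shortest: RSR with L = 13.035299 m ≈ 13.0353 m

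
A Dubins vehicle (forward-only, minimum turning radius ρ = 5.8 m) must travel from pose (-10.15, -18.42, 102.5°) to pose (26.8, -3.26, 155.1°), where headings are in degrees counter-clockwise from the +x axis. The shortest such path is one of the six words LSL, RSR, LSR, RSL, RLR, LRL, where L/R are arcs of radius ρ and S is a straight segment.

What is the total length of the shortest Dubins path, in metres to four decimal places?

55.0753 m

Let ψ = atan2(Δy, Δx) = atan2(15.16, 36.95) = 22.3076° be the start→goal bearing.
Normalize: d = |goal − start| / ρ = 39.939055/5.8 = 6.886044, α = (θ_start − ψ) mod 360° = 80.1924° = 1.399622 rad, β = (θ_goal − ψ) mod 360° = 132.7924° = 2.317665 rad.
Common terms: sin α = 0.985385, cos α = 0.170340, sin β = 0.733820, cos β = -0.679344, cos(α−β) = 0.607376, d² = 47.417601. Work in radians in the unit-radius frame; every candidate has L = ρ·(t + p + q).
LSL: p² = 2 + d² − 2cos(α−β) + 2d(sin α − sin β) = 51.667436; p = √p² = 7.188006; φ = atan2(cos β − cos α, d + sin α − sin β) = -0.118486 rad; t = (φ − α) mod 2π = 4.765078 rad, q = (β − φ) mod 2π = 2.436151 rad → L = 5.8·(4.765078 + 7.188006 + 2.436151) = 5.8·14.389235 = 83.457562 m
RSR: p² = 2 + d² − 2cos(α−β) + 2d(sin β − sin α) = 44.738263; p = √p² = 6.688667; φ = atan2(cos α − cos β, d − sin α + sin β) = 0.127378 rad; t = (α − φ) mod 2π = 1.272244 rad, q = (φ − β) mod 2π = 4.092898 rad → L = 5.8·(1.272244 + 6.688667 + 4.092898) = 5.8·12.053809 = 69.912091 m
LSR: p² = d² − 2 + 2cos(α−β) + 2d(sin α + sin β) = 70.309395; p = √p² = 8.385070; φ = atan2(−cos α − cos β, d + sin α + sin β) − atan2(−2, p) = 0.293226 rad; t = (φ − α) mod 2π = 5.176789 rad, q = (φ − β) mod 2π = 4.258746 rad → L = 5.8·(5.176789 + 8.385070 + 4.258746) = 5.8·17.820605 = 103.359510 m
RSL: p² = d² − 2 + 2cos(α−β) − 2d(sin α + sin β) = 22.955310; p = √p² = 4.791170; φ = atan2(cos α + cos β, d − sin α − sin β) − atan2(2, p) = -0.493642 rad; t = (α − φ) mod 2π = 1.893264 rad, q = (β − φ) mod 2π = 2.811307 rad → L = 5.8·(1.893264 + 4.791170 + 2.811307) = 5.8·9.495742 = 55.075301 m
RLR: c = (6 − d² + 2cos(α−β) + 2d(sin α − sin β))/8 = -4.592283, |c| > 1 → infeasible
LRL: c = (6 − d² + 2cos(α−β) − 2d(sin α − sin β))/8 = -5.458430, |c| > 1 → infeasible
Shortest: RSL with L = 55.075301 m ≈ 55.0753 m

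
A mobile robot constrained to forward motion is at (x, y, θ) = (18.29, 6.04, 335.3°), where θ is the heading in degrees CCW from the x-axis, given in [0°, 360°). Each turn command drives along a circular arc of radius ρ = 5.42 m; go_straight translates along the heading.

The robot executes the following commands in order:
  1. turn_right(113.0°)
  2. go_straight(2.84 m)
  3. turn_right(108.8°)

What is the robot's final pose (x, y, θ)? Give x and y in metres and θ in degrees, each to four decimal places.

(8.9541, -2.9567, 113.5000°)

set_pose: (x, y, θ) = (18.2900, 6.0400, 335.3000°), ρ = 5.42
turn_right(113.0°): centre at ρ to the right, rotate −113.0° → (19.6729, -2.8929, 222.3000°)
go_straight(2.84): x += 2.84·cos θ, y += 2.84·sin θ → (17.5723, -4.8043, 222.3000°)
turn_right(108.8°): centre at ρ to the right, rotate −108.8° → (8.9541, -2.9567, 113.5000°)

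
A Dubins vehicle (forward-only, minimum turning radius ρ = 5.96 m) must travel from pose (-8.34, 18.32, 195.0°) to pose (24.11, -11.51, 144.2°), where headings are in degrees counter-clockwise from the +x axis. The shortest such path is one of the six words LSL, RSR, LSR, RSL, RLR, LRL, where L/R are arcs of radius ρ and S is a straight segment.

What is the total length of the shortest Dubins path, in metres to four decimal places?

Let ψ = atan2(Δy, Δx) = atan2(-29.83, 32.45) = -42.5911° be the start→goal bearing.
Normalize: d = |goal − start| / ρ = 44.077561/5.96 = 7.395564, α = (θ_start − ψ) mod 360° = 237.5911° = 4.146747 rad, β = (θ_goal − ψ) mod 360° = 186.7911° = 3.260120 rad.
Common terms: sin α = -0.844245, cos α = -0.535958, sin β = -0.118250, cos β = -0.992984, cos(α−β) = 0.632029, d² = 54.694366. Work in radians in the unit-radius frame; every candidate has L = ρ·(t + p + q).
LSL: p² = 2 + d² − 2cos(α−β) + 2d(sin α − sin β) = 44.692023; p = √p² = 6.685209; φ = atan2(cos β − cos α, d + sin α − sin β) = -0.068417 rad; t = (φ − α) mod 2π = 2.068021 rad, q = (β − φ) mod 2π = 3.328537 rad → L = 5.96·(2.068021 + 6.685209 + 3.328537) = 5.96·12.081767 = 72.007333 m
RSR: p² = 2 + d² − 2cos(α−β) + 2d(sin β − sin α) = 66.168592; p = √p² = 8.134408; φ = atan2(cos α − cos β, d − sin α + sin β) = 0.056214 rad; t = (α − φ) mod 2π = 4.090533 rad, q = (φ − β) mod 2π = 3.079280 rad → L = 5.96·(4.090533 + 8.134408 + 3.079280) = 5.96·15.304220 = 91.213154 m
LSR: p² = d² − 2 + 2cos(α−β) + 2d(sin α + sin β) = 39.722048; p = √p² = 6.302543; φ = atan2(−cos α − cos β, d + sin α + sin β) − atan2(−2, p) = 0.540621 rad; t = (φ − α) mod 2π = 2.677059 rad, q = (φ − β) mod 2π = 3.563687 rad → L = 5.96·(2.677059 + 6.302543 + 3.563687) = 5.96·12.543289 = 74.758002 m
RSL: p² = d² − 2 + 2cos(α−β) − 2d(sin α + sin β) = 68.194802; p = √p² = 8.258014; φ = atan2(cos α + cos β, d − sin α − sin β) − atan2(2, p) = -0.418543 rad; t = (α − φ) mod 2π = 4.565290 rad, q = (β − φ) mod 2π = 3.678663 rad → L = 5.96·(4.565290 + 8.258014 + 3.678663) = 5.96·16.501968 = 98.351729 m
RLR: c = (6 − d² + 2cos(α−β) + 2d(sin α − sin β))/8 = -7.271074, |c| > 1 → infeasible
LRL: c = (6 − d² + 2cos(α−β) − 2d(sin α − sin β))/8 = -4.586503, |c| > 1 → infeasible
Shortest: LSL with L = 72.007333 m ≈ 72.0073 m

72.0073 m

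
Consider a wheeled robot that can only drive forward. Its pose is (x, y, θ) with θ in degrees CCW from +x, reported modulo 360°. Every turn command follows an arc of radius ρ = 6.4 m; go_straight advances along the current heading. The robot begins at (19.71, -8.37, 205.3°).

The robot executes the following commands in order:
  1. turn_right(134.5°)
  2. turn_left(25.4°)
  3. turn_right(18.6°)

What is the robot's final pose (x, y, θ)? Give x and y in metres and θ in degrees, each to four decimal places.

(11.3613, 4.3823, 77.6000°)

set_pose: (x, y, θ) = (19.7100, -8.3700, 205.3000°), ρ = 6.4
turn_right(134.5°): centre at ρ to the right, rotate −134.5° → (10.9309, -0.4791, 70.8000°)
turn_left(25.4°): centre at ρ to the left, rotate +25.4° → (11.2495, 2.3168, 96.2000°)
turn_right(18.6°): centre at ρ to the right, rotate −18.6° → (11.3613, 4.3823, 77.6000°)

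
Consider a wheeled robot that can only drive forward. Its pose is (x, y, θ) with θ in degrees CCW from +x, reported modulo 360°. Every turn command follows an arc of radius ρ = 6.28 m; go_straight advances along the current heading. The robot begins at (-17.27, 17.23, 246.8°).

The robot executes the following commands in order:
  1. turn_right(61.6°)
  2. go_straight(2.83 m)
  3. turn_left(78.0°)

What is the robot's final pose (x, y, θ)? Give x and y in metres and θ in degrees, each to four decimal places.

(-30.9580, 7.6827, 263.2000°)

set_pose: (x, y, θ) = (-17.2700, 17.2300, 246.8000°), ρ = 6.28
turn_right(61.6°): centre at ρ to the right, rotate −61.6° → (-22.4730, 13.4498, 185.2000°)
go_straight(2.83): x += 2.83·cos θ, y += 2.83·sin θ → (-25.2914, 13.1933, 185.2000°)
turn_left(78.0°): centre at ρ to the left, rotate +78.0° → (-30.9580, 7.6827, 263.2000°)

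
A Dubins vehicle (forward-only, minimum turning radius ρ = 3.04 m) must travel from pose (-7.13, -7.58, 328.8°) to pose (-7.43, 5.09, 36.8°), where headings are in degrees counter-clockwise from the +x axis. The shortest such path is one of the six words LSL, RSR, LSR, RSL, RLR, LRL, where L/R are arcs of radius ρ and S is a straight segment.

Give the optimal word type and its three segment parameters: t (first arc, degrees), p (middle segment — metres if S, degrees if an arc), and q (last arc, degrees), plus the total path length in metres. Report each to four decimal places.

Let ψ = atan2(Δy, Δx) = atan2(12.67, -0.30) = 91.3564° be the start→goal bearing.
Normalize: d = |goal − start| / ρ = 12.673551/3.04 = 4.168931, α = (θ_start − ψ) mod 360° = 237.4436° = 4.144173 rad, β = (θ_goal − ψ) mod 360° = 305.4436° = 5.330997 rad.
Common terms: sin α = -0.842862, cos α = -0.538129, sin β = -0.814687, cos β = 0.579901, cos(α−β) = 0.374607, d² = 17.379988. Work in radians in the unit-radius frame; every candidate has L = ρ·(t + p + q).
LSL: p² = 2 + d² − 2cos(α−β) + 2d(sin α − sin β) = 18.395852; p = √p² = 4.289039; φ = atan2(cos β − cos α, d + sin α − sin β) = 0.263718 rad; t = (φ − α) mod 2π = 2.402730 rad, q = (β − φ) mod 2π = 5.067279 rad → L = 3.04·(2.402730 + 4.289039 + 5.067279) = 3.04·11.759048 = 35.747505 m
RSR: p² = 2 + d² − 2cos(α−β) + 2d(sin β − sin α) = 18.865698; p = √p² = 4.343466; φ = atan2(cos α − cos β, d − sin α + sin β) = -0.260336 rad; t = (α − φ) mod 2π = 4.404509 rad, q = (φ − β) mod 2π = 0.691853 rad → L = 3.04·(4.404509 + 4.343466 + 0.691853) = 3.04·9.439828 = 28.697076 m
LSR: p² = d² − 2 + 2cos(α−β) + 2d(sin α + sin β) = 2.308787; p = √p² = 1.519469; φ = atan2(−cos α − cos β, d + sin α + sin β) − atan2(−2, p) = 0.904463 rad; t = (φ − α) mod 2π = 3.043475 rad, q = (φ − β) mod 2π = 1.856651 rad → L = 3.04·(3.043475 + 1.519469 + 1.856651) = 3.04·6.419596 = 19.515571 m
RSL: p² = d² − 2 + 2cos(α−β) − 2d(sin α + sin β) = 29.949616; p = √p² = 5.472624; φ = atan2(cos α + cos β, d − sin α − sin β) − atan2(2, p) = -0.343207 rad; t = (α − φ) mod 2π = 4.487380 rad, q = (β − φ) mod 2π = 5.674204 rad → L = 3.04·(4.487380 + 5.472624 + 5.674204) = 3.04·15.634208 = 47.527994 m
RLR: c = (6 − d² + 2cos(α−β) + 2d(sin α − sin β))/8 = -1.358212, |c| > 1 → infeasible
LRL: c = (6 − d² + 2cos(α−β) − 2d(sin α − sin β))/8 = -1.299481, |c| > 1 → infeasible
Shortest: LSR with L = 19.515571 m ≈ 19.5156 m
Convert LSR to answer units (arcs ×180/π): t = 3.043475·180/π = 174.3783°, p = ρ·p = 3.04·1.519469 = 4.6192 m, q = 1.856651·180/π = 106.3783°, L = 19.5156 m.

LSR: t = 174.3783°, p = 4.6192 m, q = 106.3783°, L = 19.5156 m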